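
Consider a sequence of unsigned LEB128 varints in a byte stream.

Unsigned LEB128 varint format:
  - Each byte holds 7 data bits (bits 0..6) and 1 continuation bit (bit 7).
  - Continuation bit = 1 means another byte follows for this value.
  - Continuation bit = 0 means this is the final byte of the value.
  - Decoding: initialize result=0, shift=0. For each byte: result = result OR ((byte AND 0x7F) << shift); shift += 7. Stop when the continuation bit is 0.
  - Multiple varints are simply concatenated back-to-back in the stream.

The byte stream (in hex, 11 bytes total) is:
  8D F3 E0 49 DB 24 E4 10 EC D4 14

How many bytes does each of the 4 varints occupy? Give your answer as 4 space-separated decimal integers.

Answer: 4 2 2 3

Derivation:
  byte[0]=0x8D cont=1 payload=0x0D=13: acc |= 13<<0 -> acc=13 shift=7
  byte[1]=0xF3 cont=1 payload=0x73=115: acc |= 115<<7 -> acc=14733 shift=14
  byte[2]=0xE0 cont=1 payload=0x60=96: acc |= 96<<14 -> acc=1587597 shift=21
  byte[3]=0x49 cont=0 payload=0x49=73: acc |= 73<<21 -> acc=154679693 shift=28 [end]
Varint 1: bytes[0:4] = 8D F3 E0 49 -> value 154679693 (4 byte(s))
  byte[4]=0xDB cont=1 payload=0x5B=91: acc |= 91<<0 -> acc=91 shift=7
  byte[5]=0x24 cont=0 payload=0x24=36: acc |= 36<<7 -> acc=4699 shift=14 [end]
Varint 2: bytes[4:6] = DB 24 -> value 4699 (2 byte(s))
  byte[6]=0xE4 cont=1 payload=0x64=100: acc |= 100<<0 -> acc=100 shift=7
  byte[7]=0x10 cont=0 payload=0x10=16: acc |= 16<<7 -> acc=2148 shift=14 [end]
Varint 3: bytes[6:8] = E4 10 -> value 2148 (2 byte(s))
  byte[8]=0xEC cont=1 payload=0x6C=108: acc |= 108<<0 -> acc=108 shift=7
  byte[9]=0xD4 cont=1 payload=0x54=84: acc |= 84<<7 -> acc=10860 shift=14
  byte[10]=0x14 cont=0 payload=0x14=20: acc |= 20<<14 -> acc=338540 shift=21 [end]
Varint 4: bytes[8:11] = EC D4 14 -> value 338540 (3 byte(s))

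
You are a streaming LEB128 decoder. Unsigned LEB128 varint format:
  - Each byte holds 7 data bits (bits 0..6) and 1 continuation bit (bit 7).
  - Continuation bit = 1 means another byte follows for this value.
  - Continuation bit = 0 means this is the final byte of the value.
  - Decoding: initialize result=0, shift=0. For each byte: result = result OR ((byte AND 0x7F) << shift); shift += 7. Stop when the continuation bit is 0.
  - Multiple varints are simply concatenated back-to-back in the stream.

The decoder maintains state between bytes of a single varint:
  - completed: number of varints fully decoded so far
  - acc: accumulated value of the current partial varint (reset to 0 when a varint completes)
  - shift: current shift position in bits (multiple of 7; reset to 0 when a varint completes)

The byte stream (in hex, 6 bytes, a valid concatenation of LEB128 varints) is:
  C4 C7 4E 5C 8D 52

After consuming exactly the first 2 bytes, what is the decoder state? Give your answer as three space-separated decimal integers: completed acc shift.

Answer: 0 9156 14

Derivation:
byte[0]=0xC4 cont=1 payload=0x44: acc |= 68<<0 -> completed=0 acc=68 shift=7
byte[1]=0xC7 cont=1 payload=0x47: acc |= 71<<7 -> completed=0 acc=9156 shift=14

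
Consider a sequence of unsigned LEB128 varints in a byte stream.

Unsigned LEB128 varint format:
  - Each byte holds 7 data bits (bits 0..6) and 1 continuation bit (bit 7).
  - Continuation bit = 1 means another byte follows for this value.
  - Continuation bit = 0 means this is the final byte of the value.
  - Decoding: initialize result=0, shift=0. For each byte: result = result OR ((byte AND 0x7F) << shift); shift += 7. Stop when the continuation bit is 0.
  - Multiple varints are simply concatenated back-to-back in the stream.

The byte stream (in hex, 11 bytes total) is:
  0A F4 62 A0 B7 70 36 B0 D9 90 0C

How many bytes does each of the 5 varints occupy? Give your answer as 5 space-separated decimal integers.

Answer: 1 2 3 1 4

Derivation:
  byte[0]=0x0A cont=0 payload=0x0A=10: acc |= 10<<0 -> acc=10 shift=7 [end]
Varint 1: bytes[0:1] = 0A -> value 10 (1 byte(s))
  byte[1]=0xF4 cont=1 payload=0x74=116: acc |= 116<<0 -> acc=116 shift=7
  byte[2]=0x62 cont=0 payload=0x62=98: acc |= 98<<7 -> acc=12660 shift=14 [end]
Varint 2: bytes[1:3] = F4 62 -> value 12660 (2 byte(s))
  byte[3]=0xA0 cont=1 payload=0x20=32: acc |= 32<<0 -> acc=32 shift=7
  byte[4]=0xB7 cont=1 payload=0x37=55: acc |= 55<<7 -> acc=7072 shift=14
  byte[5]=0x70 cont=0 payload=0x70=112: acc |= 112<<14 -> acc=1842080 shift=21 [end]
Varint 3: bytes[3:6] = A0 B7 70 -> value 1842080 (3 byte(s))
  byte[6]=0x36 cont=0 payload=0x36=54: acc |= 54<<0 -> acc=54 shift=7 [end]
Varint 4: bytes[6:7] = 36 -> value 54 (1 byte(s))
  byte[7]=0xB0 cont=1 payload=0x30=48: acc |= 48<<0 -> acc=48 shift=7
  byte[8]=0xD9 cont=1 payload=0x59=89: acc |= 89<<7 -> acc=11440 shift=14
  byte[9]=0x90 cont=1 payload=0x10=16: acc |= 16<<14 -> acc=273584 shift=21
  byte[10]=0x0C cont=0 payload=0x0C=12: acc |= 12<<21 -> acc=25439408 shift=28 [end]
Varint 5: bytes[7:11] = B0 D9 90 0C -> value 25439408 (4 byte(s))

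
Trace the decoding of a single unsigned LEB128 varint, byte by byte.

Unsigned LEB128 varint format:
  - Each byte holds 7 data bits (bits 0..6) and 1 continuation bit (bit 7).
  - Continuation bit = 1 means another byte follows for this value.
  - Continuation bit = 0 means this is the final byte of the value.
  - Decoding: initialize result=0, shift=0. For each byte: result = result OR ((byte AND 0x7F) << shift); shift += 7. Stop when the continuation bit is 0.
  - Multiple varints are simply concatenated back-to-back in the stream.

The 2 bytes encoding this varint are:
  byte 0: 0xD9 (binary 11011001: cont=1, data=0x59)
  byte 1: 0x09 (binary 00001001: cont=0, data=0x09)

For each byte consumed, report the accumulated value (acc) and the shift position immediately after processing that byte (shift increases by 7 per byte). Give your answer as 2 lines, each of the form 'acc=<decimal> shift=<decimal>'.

Answer: acc=89 shift=7
acc=1241 shift=14

Derivation:
byte 0=0xD9: payload=0x59=89, contrib = 89<<0 = 89; acc -> 89, shift -> 7
byte 1=0x09: payload=0x09=9, contrib = 9<<7 = 1152; acc -> 1241, shift -> 14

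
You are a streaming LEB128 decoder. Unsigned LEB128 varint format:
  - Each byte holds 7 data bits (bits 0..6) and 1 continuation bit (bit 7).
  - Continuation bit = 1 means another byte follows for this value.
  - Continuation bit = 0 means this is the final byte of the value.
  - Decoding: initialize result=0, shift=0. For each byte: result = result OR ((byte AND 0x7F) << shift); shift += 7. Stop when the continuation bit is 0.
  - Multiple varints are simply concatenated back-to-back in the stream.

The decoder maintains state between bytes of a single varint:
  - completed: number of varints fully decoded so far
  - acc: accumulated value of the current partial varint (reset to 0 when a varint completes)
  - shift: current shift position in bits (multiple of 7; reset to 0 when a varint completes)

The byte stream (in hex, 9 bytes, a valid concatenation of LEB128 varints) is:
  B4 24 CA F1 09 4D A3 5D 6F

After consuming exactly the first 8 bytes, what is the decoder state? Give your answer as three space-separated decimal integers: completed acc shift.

byte[0]=0xB4 cont=1 payload=0x34: acc |= 52<<0 -> completed=0 acc=52 shift=7
byte[1]=0x24 cont=0 payload=0x24: varint #1 complete (value=4660); reset -> completed=1 acc=0 shift=0
byte[2]=0xCA cont=1 payload=0x4A: acc |= 74<<0 -> completed=1 acc=74 shift=7
byte[3]=0xF1 cont=1 payload=0x71: acc |= 113<<7 -> completed=1 acc=14538 shift=14
byte[4]=0x09 cont=0 payload=0x09: varint #2 complete (value=161994); reset -> completed=2 acc=0 shift=0
byte[5]=0x4D cont=0 payload=0x4D: varint #3 complete (value=77); reset -> completed=3 acc=0 shift=0
byte[6]=0xA3 cont=1 payload=0x23: acc |= 35<<0 -> completed=3 acc=35 shift=7
byte[7]=0x5D cont=0 payload=0x5D: varint #4 complete (value=11939); reset -> completed=4 acc=0 shift=0

Answer: 4 0 0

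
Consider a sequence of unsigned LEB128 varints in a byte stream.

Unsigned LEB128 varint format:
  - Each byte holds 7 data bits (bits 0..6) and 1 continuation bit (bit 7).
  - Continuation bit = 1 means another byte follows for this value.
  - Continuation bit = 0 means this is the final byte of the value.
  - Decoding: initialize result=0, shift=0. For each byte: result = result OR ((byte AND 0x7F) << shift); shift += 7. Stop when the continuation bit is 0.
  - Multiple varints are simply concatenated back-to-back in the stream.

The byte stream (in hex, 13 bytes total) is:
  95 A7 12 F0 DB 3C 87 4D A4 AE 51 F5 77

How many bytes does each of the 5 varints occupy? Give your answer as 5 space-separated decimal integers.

Answer: 3 3 2 3 2

Derivation:
  byte[0]=0x95 cont=1 payload=0x15=21: acc |= 21<<0 -> acc=21 shift=7
  byte[1]=0xA7 cont=1 payload=0x27=39: acc |= 39<<7 -> acc=5013 shift=14
  byte[2]=0x12 cont=0 payload=0x12=18: acc |= 18<<14 -> acc=299925 shift=21 [end]
Varint 1: bytes[0:3] = 95 A7 12 -> value 299925 (3 byte(s))
  byte[3]=0xF0 cont=1 payload=0x70=112: acc |= 112<<0 -> acc=112 shift=7
  byte[4]=0xDB cont=1 payload=0x5B=91: acc |= 91<<7 -> acc=11760 shift=14
  byte[5]=0x3C cont=0 payload=0x3C=60: acc |= 60<<14 -> acc=994800 shift=21 [end]
Varint 2: bytes[3:6] = F0 DB 3C -> value 994800 (3 byte(s))
  byte[6]=0x87 cont=1 payload=0x07=7: acc |= 7<<0 -> acc=7 shift=7
  byte[7]=0x4D cont=0 payload=0x4D=77: acc |= 77<<7 -> acc=9863 shift=14 [end]
Varint 3: bytes[6:8] = 87 4D -> value 9863 (2 byte(s))
  byte[8]=0xA4 cont=1 payload=0x24=36: acc |= 36<<0 -> acc=36 shift=7
  byte[9]=0xAE cont=1 payload=0x2E=46: acc |= 46<<7 -> acc=5924 shift=14
  byte[10]=0x51 cont=0 payload=0x51=81: acc |= 81<<14 -> acc=1333028 shift=21 [end]
Varint 4: bytes[8:11] = A4 AE 51 -> value 1333028 (3 byte(s))
  byte[11]=0xF5 cont=1 payload=0x75=117: acc |= 117<<0 -> acc=117 shift=7
  byte[12]=0x77 cont=0 payload=0x77=119: acc |= 119<<7 -> acc=15349 shift=14 [end]
Varint 5: bytes[11:13] = F5 77 -> value 15349 (2 byte(s))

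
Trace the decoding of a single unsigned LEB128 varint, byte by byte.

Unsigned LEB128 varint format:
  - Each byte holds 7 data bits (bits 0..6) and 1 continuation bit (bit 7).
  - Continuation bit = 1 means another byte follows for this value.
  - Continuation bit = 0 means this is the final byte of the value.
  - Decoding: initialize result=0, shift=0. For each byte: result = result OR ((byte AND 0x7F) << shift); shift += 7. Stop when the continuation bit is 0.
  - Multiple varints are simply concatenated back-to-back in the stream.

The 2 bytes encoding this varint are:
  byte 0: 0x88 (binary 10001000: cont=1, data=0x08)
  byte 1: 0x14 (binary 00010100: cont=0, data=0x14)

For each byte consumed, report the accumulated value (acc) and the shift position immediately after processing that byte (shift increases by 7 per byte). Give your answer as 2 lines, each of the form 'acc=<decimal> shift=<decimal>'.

byte 0=0x88: payload=0x08=8, contrib = 8<<0 = 8; acc -> 8, shift -> 7
byte 1=0x14: payload=0x14=20, contrib = 20<<7 = 2560; acc -> 2568, shift -> 14

Answer: acc=8 shift=7
acc=2568 shift=14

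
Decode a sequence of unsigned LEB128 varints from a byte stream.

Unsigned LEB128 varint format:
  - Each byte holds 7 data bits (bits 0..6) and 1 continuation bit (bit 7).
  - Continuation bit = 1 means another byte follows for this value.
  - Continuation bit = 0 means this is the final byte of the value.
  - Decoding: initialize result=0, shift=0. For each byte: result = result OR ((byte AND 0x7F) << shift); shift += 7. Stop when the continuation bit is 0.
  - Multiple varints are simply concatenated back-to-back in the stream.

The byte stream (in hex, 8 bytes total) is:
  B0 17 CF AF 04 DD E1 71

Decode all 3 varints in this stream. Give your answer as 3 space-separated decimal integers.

Answer: 2992 71631 1863901

Derivation:
  byte[0]=0xB0 cont=1 payload=0x30=48: acc |= 48<<0 -> acc=48 shift=7
  byte[1]=0x17 cont=0 payload=0x17=23: acc |= 23<<7 -> acc=2992 shift=14 [end]
Varint 1: bytes[0:2] = B0 17 -> value 2992 (2 byte(s))
  byte[2]=0xCF cont=1 payload=0x4F=79: acc |= 79<<0 -> acc=79 shift=7
  byte[3]=0xAF cont=1 payload=0x2F=47: acc |= 47<<7 -> acc=6095 shift=14
  byte[4]=0x04 cont=0 payload=0x04=4: acc |= 4<<14 -> acc=71631 shift=21 [end]
Varint 2: bytes[2:5] = CF AF 04 -> value 71631 (3 byte(s))
  byte[5]=0xDD cont=1 payload=0x5D=93: acc |= 93<<0 -> acc=93 shift=7
  byte[6]=0xE1 cont=1 payload=0x61=97: acc |= 97<<7 -> acc=12509 shift=14
  byte[7]=0x71 cont=0 payload=0x71=113: acc |= 113<<14 -> acc=1863901 shift=21 [end]
Varint 3: bytes[5:8] = DD E1 71 -> value 1863901 (3 byte(s))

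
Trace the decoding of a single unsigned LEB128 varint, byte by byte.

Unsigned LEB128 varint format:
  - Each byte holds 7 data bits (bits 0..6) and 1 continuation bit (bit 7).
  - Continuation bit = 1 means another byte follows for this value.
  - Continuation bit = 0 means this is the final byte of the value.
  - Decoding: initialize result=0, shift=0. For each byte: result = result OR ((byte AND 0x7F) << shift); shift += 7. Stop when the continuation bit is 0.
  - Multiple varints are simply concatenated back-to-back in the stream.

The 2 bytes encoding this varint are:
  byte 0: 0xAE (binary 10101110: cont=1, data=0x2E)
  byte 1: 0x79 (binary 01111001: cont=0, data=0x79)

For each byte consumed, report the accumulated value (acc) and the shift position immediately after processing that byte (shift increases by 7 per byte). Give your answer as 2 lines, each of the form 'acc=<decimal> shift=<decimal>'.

byte 0=0xAE: payload=0x2E=46, contrib = 46<<0 = 46; acc -> 46, shift -> 7
byte 1=0x79: payload=0x79=121, contrib = 121<<7 = 15488; acc -> 15534, shift -> 14

Answer: acc=46 shift=7
acc=15534 shift=14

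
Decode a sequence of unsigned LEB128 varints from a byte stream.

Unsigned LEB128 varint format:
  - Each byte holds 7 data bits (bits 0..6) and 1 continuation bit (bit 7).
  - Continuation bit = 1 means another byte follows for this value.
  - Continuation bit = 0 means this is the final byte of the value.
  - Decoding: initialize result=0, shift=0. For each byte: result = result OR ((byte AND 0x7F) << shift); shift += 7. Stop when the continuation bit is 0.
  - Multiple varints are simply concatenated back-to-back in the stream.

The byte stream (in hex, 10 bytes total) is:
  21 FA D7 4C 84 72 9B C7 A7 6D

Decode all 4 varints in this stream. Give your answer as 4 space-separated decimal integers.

  byte[0]=0x21 cont=0 payload=0x21=33: acc |= 33<<0 -> acc=33 shift=7 [end]
Varint 1: bytes[0:1] = 21 -> value 33 (1 byte(s))
  byte[1]=0xFA cont=1 payload=0x7A=122: acc |= 122<<0 -> acc=122 shift=7
  byte[2]=0xD7 cont=1 payload=0x57=87: acc |= 87<<7 -> acc=11258 shift=14
  byte[3]=0x4C cont=0 payload=0x4C=76: acc |= 76<<14 -> acc=1256442 shift=21 [end]
Varint 2: bytes[1:4] = FA D7 4C -> value 1256442 (3 byte(s))
  byte[4]=0x84 cont=1 payload=0x04=4: acc |= 4<<0 -> acc=4 shift=7
  byte[5]=0x72 cont=0 payload=0x72=114: acc |= 114<<7 -> acc=14596 shift=14 [end]
Varint 3: bytes[4:6] = 84 72 -> value 14596 (2 byte(s))
  byte[6]=0x9B cont=1 payload=0x1B=27: acc |= 27<<0 -> acc=27 shift=7
  byte[7]=0xC7 cont=1 payload=0x47=71: acc |= 71<<7 -> acc=9115 shift=14
  byte[8]=0xA7 cont=1 payload=0x27=39: acc |= 39<<14 -> acc=648091 shift=21
  byte[9]=0x6D cont=0 payload=0x6D=109: acc |= 109<<21 -> acc=229237659 shift=28 [end]
Varint 4: bytes[6:10] = 9B C7 A7 6D -> value 229237659 (4 byte(s))

Answer: 33 1256442 14596 229237659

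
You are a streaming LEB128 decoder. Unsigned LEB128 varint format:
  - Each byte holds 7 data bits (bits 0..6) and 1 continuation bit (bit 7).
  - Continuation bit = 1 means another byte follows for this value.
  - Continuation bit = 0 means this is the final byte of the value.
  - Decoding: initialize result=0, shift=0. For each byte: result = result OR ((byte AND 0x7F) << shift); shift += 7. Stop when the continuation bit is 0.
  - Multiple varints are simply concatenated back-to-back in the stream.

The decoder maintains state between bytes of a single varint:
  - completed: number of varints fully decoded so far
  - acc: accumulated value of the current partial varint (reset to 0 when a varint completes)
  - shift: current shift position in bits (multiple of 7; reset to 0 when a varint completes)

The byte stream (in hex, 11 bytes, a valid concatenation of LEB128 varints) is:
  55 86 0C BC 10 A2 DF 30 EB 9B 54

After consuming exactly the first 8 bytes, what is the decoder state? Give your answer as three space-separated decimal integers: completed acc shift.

Answer: 4 0 0

Derivation:
byte[0]=0x55 cont=0 payload=0x55: varint #1 complete (value=85); reset -> completed=1 acc=0 shift=0
byte[1]=0x86 cont=1 payload=0x06: acc |= 6<<0 -> completed=1 acc=6 shift=7
byte[2]=0x0C cont=0 payload=0x0C: varint #2 complete (value=1542); reset -> completed=2 acc=0 shift=0
byte[3]=0xBC cont=1 payload=0x3C: acc |= 60<<0 -> completed=2 acc=60 shift=7
byte[4]=0x10 cont=0 payload=0x10: varint #3 complete (value=2108); reset -> completed=3 acc=0 shift=0
byte[5]=0xA2 cont=1 payload=0x22: acc |= 34<<0 -> completed=3 acc=34 shift=7
byte[6]=0xDF cont=1 payload=0x5F: acc |= 95<<7 -> completed=3 acc=12194 shift=14
byte[7]=0x30 cont=0 payload=0x30: varint #4 complete (value=798626); reset -> completed=4 acc=0 shift=0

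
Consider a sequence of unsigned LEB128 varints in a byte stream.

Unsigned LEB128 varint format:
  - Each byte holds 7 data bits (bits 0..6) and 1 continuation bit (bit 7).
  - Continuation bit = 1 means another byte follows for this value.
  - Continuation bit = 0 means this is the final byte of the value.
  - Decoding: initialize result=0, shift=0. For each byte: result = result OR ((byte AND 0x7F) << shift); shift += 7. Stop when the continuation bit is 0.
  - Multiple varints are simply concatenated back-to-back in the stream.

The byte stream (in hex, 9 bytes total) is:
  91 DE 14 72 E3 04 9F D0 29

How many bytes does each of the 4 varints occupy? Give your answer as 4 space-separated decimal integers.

Answer: 3 1 2 3

Derivation:
  byte[0]=0x91 cont=1 payload=0x11=17: acc |= 17<<0 -> acc=17 shift=7
  byte[1]=0xDE cont=1 payload=0x5E=94: acc |= 94<<7 -> acc=12049 shift=14
  byte[2]=0x14 cont=0 payload=0x14=20: acc |= 20<<14 -> acc=339729 shift=21 [end]
Varint 1: bytes[0:3] = 91 DE 14 -> value 339729 (3 byte(s))
  byte[3]=0x72 cont=0 payload=0x72=114: acc |= 114<<0 -> acc=114 shift=7 [end]
Varint 2: bytes[3:4] = 72 -> value 114 (1 byte(s))
  byte[4]=0xE3 cont=1 payload=0x63=99: acc |= 99<<0 -> acc=99 shift=7
  byte[5]=0x04 cont=0 payload=0x04=4: acc |= 4<<7 -> acc=611 shift=14 [end]
Varint 3: bytes[4:6] = E3 04 -> value 611 (2 byte(s))
  byte[6]=0x9F cont=1 payload=0x1F=31: acc |= 31<<0 -> acc=31 shift=7
  byte[7]=0xD0 cont=1 payload=0x50=80: acc |= 80<<7 -> acc=10271 shift=14
  byte[8]=0x29 cont=0 payload=0x29=41: acc |= 41<<14 -> acc=682015 shift=21 [end]
Varint 4: bytes[6:9] = 9F D0 29 -> value 682015 (3 byte(s))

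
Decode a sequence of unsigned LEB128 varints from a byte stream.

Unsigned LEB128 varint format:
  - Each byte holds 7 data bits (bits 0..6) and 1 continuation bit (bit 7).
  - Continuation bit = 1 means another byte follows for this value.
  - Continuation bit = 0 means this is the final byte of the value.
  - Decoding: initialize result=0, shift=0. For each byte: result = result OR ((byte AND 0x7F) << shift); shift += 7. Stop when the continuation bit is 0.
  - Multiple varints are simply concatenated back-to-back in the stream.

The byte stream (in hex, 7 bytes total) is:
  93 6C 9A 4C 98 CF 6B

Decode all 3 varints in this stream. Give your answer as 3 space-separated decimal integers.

Answer: 13843 9754 1763224

Derivation:
  byte[0]=0x93 cont=1 payload=0x13=19: acc |= 19<<0 -> acc=19 shift=7
  byte[1]=0x6C cont=0 payload=0x6C=108: acc |= 108<<7 -> acc=13843 shift=14 [end]
Varint 1: bytes[0:2] = 93 6C -> value 13843 (2 byte(s))
  byte[2]=0x9A cont=1 payload=0x1A=26: acc |= 26<<0 -> acc=26 shift=7
  byte[3]=0x4C cont=0 payload=0x4C=76: acc |= 76<<7 -> acc=9754 shift=14 [end]
Varint 2: bytes[2:4] = 9A 4C -> value 9754 (2 byte(s))
  byte[4]=0x98 cont=1 payload=0x18=24: acc |= 24<<0 -> acc=24 shift=7
  byte[5]=0xCF cont=1 payload=0x4F=79: acc |= 79<<7 -> acc=10136 shift=14
  byte[6]=0x6B cont=0 payload=0x6B=107: acc |= 107<<14 -> acc=1763224 shift=21 [end]
Varint 3: bytes[4:7] = 98 CF 6B -> value 1763224 (3 byte(s))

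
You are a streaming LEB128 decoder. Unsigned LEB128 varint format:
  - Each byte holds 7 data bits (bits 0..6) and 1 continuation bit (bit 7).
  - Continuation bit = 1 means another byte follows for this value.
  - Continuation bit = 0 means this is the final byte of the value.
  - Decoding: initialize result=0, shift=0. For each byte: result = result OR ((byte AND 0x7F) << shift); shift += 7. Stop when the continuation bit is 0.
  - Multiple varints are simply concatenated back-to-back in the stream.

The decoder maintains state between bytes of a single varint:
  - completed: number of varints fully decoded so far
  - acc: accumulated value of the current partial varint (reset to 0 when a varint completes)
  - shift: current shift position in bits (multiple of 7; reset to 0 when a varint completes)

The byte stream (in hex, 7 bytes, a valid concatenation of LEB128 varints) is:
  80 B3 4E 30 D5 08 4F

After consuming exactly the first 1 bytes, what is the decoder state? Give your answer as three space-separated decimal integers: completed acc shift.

byte[0]=0x80 cont=1 payload=0x00: acc |= 0<<0 -> completed=0 acc=0 shift=7

Answer: 0 0 7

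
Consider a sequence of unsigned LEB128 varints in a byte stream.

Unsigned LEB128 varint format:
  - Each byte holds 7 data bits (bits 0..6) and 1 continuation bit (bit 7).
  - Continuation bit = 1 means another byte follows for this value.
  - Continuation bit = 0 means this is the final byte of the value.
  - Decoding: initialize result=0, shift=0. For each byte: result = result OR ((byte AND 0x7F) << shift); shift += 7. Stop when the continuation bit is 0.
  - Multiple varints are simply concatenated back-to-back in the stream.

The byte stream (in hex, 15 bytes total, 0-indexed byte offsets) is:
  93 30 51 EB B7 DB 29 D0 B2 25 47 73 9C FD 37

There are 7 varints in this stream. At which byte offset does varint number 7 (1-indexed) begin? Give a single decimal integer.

  byte[0]=0x93 cont=1 payload=0x13=19: acc |= 19<<0 -> acc=19 shift=7
  byte[1]=0x30 cont=0 payload=0x30=48: acc |= 48<<7 -> acc=6163 shift=14 [end]
Varint 1: bytes[0:2] = 93 30 -> value 6163 (2 byte(s))
  byte[2]=0x51 cont=0 payload=0x51=81: acc |= 81<<0 -> acc=81 shift=7 [end]
Varint 2: bytes[2:3] = 51 -> value 81 (1 byte(s))
  byte[3]=0xEB cont=1 payload=0x6B=107: acc |= 107<<0 -> acc=107 shift=7
  byte[4]=0xB7 cont=1 payload=0x37=55: acc |= 55<<7 -> acc=7147 shift=14
  byte[5]=0xDB cont=1 payload=0x5B=91: acc |= 91<<14 -> acc=1498091 shift=21
  byte[6]=0x29 cont=0 payload=0x29=41: acc |= 41<<21 -> acc=87481323 shift=28 [end]
Varint 3: bytes[3:7] = EB B7 DB 29 -> value 87481323 (4 byte(s))
  byte[7]=0xD0 cont=1 payload=0x50=80: acc |= 80<<0 -> acc=80 shift=7
  byte[8]=0xB2 cont=1 payload=0x32=50: acc |= 50<<7 -> acc=6480 shift=14
  byte[9]=0x25 cont=0 payload=0x25=37: acc |= 37<<14 -> acc=612688 shift=21 [end]
Varint 4: bytes[7:10] = D0 B2 25 -> value 612688 (3 byte(s))
  byte[10]=0x47 cont=0 payload=0x47=71: acc |= 71<<0 -> acc=71 shift=7 [end]
Varint 5: bytes[10:11] = 47 -> value 71 (1 byte(s))
  byte[11]=0x73 cont=0 payload=0x73=115: acc |= 115<<0 -> acc=115 shift=7 [end]
Varint 6: bytes[11:12] = 73 -> value 115 (1 byte(s))
  byte[12]=0x9C cont=1 payload=0x1C=28: acc |= 28<<0 -> acc=28 shift=7
  byte[13]=0xFD cont=1 payload=0x7D=125: acc |= 125<<7 -> acc=16028 shift=14
  byte[14]=0x37 cont=0 payload=0x37=55: acc |= 55<<14 -> acc=917148 shift=21 [end]
Varint 7: bytes[12:15] = 9C FD 37 -> value 917148 (3 byte(s))

Answer: 12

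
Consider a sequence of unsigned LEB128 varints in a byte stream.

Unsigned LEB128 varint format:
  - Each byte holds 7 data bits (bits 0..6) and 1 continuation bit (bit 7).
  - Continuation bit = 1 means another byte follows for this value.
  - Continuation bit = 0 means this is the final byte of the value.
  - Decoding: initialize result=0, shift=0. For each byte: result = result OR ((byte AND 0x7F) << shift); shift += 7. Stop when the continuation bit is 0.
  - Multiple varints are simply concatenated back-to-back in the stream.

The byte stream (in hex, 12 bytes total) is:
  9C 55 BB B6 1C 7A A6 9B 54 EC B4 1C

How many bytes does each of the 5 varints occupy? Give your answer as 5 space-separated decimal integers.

Answer: 2 3 1 3 3

Derivation:
  byte[0]=0x9C cont=1 payload=0x1C=28: acc |= 28<<0 -> acc=28 shift=7
  byte[1]=0x55 cont=0 payload=0x55=85: acc |= 85<<7 -> acc=10908 shift=14 [end]
Varint 1: bytes[0:2] = 9C 55 -> value 10908 (2 byte(s))
  byte[2]=0xBB cont=1 payload=0x3B=59: acc |= 59<<0 -> acc=59 shift=7
  byte[3]=0xB6 cont=1 payload=0x36=54: acc |= 54<<7 -> acc=6971 shift=14
  byte[4]=0x1C cont=0 payload=0x1C=28: acc |= 28<<14 -> acc=465723 shift=21 [end]
Varint 2: bytes[2:5] = BB B6 1C -> value 465723 (3 byte(s))
  byte[5]=0x7A cont=0 payload=0x7A=122: acc |= 122<<0 -> acc=122 shift=7 [end]
Varint 3: bytes[5:6] = 7A -> value 122 (1 byte(s))
  byte[6]=0xA6 cont=1 payload=0x26=38: acc |= 38<<0 -> acc=38 shift=7
  byte[7]=0x9B cont=1 payload=0x1B=27: acc |= 27<<7 -> acc=3494 shift=14
  byte[8]=0x54 cont=0 payload=0x54=84: acc |= 84<<14 -> acc=1379750 shift=21 [end]
Varint 4: bytes[6:9] = A6 9B 54 -> value 1379750 (3 byte(s))
  byte[9]=0xEC cont=1 payload=0x6C=108: acc |= 108<<0 -> acc=108 shift=7
  byte[10]=0xB4 cont=1 payload=0x34=52: acc |= 52<<7 -> acc=6764 shift=14
  byte[11]=0x1C cont=0 payload=0x1C=28: acc |= 28<<14 -> acc=465516 shift=21 [end]
Varint 5: bytes[9:12] = EC B4 1C -> value 465516 (3 byte(s))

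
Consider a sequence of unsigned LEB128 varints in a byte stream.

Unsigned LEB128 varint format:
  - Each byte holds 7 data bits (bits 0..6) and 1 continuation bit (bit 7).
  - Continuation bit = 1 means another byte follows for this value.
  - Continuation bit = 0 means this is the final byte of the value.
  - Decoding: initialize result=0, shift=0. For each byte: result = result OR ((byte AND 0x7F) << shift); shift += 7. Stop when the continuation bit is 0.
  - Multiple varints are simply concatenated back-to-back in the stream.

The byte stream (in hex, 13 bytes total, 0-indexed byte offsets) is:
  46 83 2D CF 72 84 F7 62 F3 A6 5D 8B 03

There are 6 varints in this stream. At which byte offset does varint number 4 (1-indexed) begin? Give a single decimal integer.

  byte[0]=0x46 cont=0 payload=0x46=70: acc |= 70<<0 -> acc=70 shift=7 [end]
Varint 1: bytes[0:1] = 46 -> value 70 (1 byte(s))
  byte[1]=0x83 cont=1 payload=0x03=3: acc |= 3<<0 -> acc=3 shift=7
  byte[2]=0x2D cont=0 payload=0x2D=45: acc |= 45<<7 -> acc=5763 shift=14 [end]
Varint 2: bytes[1:3] = 83 2D -> value 5763 (2 byte(s))
  byte[3]=0xCF cont=1 payload=0x4F=79: acc |= 79<<0 -> acc=79 shift=7
  byte[4]=0x72 cont=0 payload=0x72=114: acc |= 114<<7 -> acc=14671 shift=14 [end]
Varint 3: bytes[3:5] = CF 72 -> value 14671 (2 byte(s))
  byte[5]=0x84 cont=1 payload=0x04=4: acc |= 4<<0 -> acc=4 shift=7
  byte[6]=0xF7 cont=1 payload=0x77=119: acc |= 119<<7 -> acc=15236 shift=14
  byte[7]=0x62 cont=0 payload=0x62=98: acc |= 98<<14 -> acc=1620868 shift=21 [end]
Varint 4: bytes[5:8] = 84 F7 62 -> value 1620868 (3 byte(s))
  byte[8]=0xF3 cont=1 payload=0x73=115: acc |= 115<<0 -> acc=115 shift=7
  byte[9]=0xA6 cont=1 payload=0x26=38: acc |= 38<<7 -> acc=4979 shift=14
  byte[10]=0x5D cont=0 payload=0x5D=93: acc |= 93<<14 -> acc=1528691 shift=21 [end]
Varint 5: bytes[8:11] = F3 A6 5D -> value 1528691 (3 byte(s))
  byte[11]=0x8B cont=1 payload=0x0B=11: acc |= 11<<0 -> acc=11 shift=7
  byte[12]=0x03 cont=0 payload=0x03=3: acc |= 3<<7 -> acc=395 shift=14 [end]
Varint 6: bytes[11:13] = 8B 03 -> value 395 (2 byte(s))

Answer: 5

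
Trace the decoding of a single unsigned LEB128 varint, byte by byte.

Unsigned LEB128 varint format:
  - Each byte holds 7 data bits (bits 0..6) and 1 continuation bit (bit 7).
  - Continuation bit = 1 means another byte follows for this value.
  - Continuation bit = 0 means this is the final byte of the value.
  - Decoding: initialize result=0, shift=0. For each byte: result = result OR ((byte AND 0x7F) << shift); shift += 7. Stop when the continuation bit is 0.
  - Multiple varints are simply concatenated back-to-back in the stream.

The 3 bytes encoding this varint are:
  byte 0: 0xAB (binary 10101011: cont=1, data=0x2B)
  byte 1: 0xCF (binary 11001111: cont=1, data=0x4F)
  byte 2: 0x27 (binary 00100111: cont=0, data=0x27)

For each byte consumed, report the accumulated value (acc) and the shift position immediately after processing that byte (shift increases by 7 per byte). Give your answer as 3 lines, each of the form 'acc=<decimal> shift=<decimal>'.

Answer: acc=43 shift=7
acc=10155 shift=14
acc=649131 shift=21

Derivation:
byte 0=0xAB: payload=0x2B=43, contrib = 43<<0 = 43; acc -> 43, shift -> 7
byte 1=0xCF: payload=0x4F=79, contrib = 79<<7 = 10112; acc -> 10155, shift -> 14
byte 2=0x27: payload=0x27=39, contrib = 39<<14 = 638976; acc -> 649131, shift -> 21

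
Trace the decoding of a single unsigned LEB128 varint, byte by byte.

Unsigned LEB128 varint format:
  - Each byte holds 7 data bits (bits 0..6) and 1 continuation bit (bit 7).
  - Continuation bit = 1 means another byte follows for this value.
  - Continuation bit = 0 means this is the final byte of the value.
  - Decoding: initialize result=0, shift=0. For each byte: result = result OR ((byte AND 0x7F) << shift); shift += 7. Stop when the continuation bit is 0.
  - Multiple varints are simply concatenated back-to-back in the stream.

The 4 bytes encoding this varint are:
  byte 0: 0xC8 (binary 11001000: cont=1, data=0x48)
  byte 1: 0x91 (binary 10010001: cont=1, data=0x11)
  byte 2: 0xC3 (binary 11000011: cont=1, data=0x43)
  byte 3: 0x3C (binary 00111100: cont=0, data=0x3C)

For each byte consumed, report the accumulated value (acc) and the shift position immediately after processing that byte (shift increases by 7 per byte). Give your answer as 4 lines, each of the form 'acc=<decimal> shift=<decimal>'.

byte 0=0xC8: payload=0x48=72, contrib = 72<<0 = 72; acc -> 72, shift -> 7
byte 1=0x91: payload=0x11=17, contrib = 17<<7 = 2176; acc -> 2248, shift -> 14
byte 2=0xC3: payload=0x43=67, contrib = 67<<14 = 1097728; acc -> 1099976, shift -> 21
byte 3=0x3C: payload=0x3C=60, contrib = 60<<21 = 125829120; acc -> 126929096, shift -> 28

Answer: acc=72 shift=7
acc=2248 shift=14
acc=1099976 shift=21
acc=126929096 shift=28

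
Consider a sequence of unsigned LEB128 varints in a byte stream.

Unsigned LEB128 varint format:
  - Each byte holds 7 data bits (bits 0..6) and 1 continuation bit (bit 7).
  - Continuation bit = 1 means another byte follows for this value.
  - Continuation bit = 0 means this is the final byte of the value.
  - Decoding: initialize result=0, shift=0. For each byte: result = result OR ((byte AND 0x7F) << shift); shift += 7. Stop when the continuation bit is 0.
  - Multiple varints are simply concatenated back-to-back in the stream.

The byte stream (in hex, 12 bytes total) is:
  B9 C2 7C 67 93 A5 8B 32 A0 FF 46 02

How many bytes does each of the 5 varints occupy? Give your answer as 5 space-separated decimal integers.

  byte[0]=0xB9 cont=1 payload=0x39=57: acc |= 57<<0 -> acc=57 shift=7
  byte[1]=0xC2 cont=1 payload=0x42=66: acc |= 66<<7 -> acc=8505 shift=14
  byte[2]=0x7C cont=0 payload=0x7C=124: acc |= 124<<14 -> acc=2040121 shift=21 [end]
Varint 1: bytes[0:3] = B9 C2 7C -> value 2040121 (3 byte(s))
  byte[3]=0x67 cont=0 payload=0x67=103: acc |= 103<<0 -> acc=103 shift=7 [end]
Varint 2: bytes[3:4] = 67 -> value 103 (1 byte(s))
  byte[4]=0x93 cont=1 payload=0x13=19: acc |= 19<<0 -> acc=19 shift=7
  byte[5]=0xA5 cont=1 payload=0x25=37: acc |= 37<<7 -> acc=4755 shift=14
  byte[6]=0x8B cont=1 payload=0x0B=11: acc |= 11<<14 -> acc=184979 shift=21
  byte[7]=0x32 cont=0 payload=0x32=50: acc |= 50<<21 -> acc=105042579 shift=28 [end]
Varint 3: bytes[4:8] = 93 A5 8B 32 -> value 105042579 (4 byte(s))
  byte[8]=0xA0 cont=1 payload=0x20=32: acc |= 32<<0 -> acc=32 shift=7
  byte[9]=0xFF cont=1 payload=0x7F=127: acc |= 127<<7 -> acc=16288 shift=14
  byte[10]=0x46 cont=0 payload=0x46=70: acc |= 70<<14 -> acc=1163168 shift=21 [end]
Varint 4: bytes[8:11] = A0 FF 46 -> value 1163168 (3 byte(s))
  byte[11]=0x02 cont=0 payload=0x02=2: acc |= 2<<0 -> acc=2 shift=7 [end]
Varint 5: bytes[11:12] = 02 -> value 2 (1 byte(s))

Answer: 3 1 4 3 1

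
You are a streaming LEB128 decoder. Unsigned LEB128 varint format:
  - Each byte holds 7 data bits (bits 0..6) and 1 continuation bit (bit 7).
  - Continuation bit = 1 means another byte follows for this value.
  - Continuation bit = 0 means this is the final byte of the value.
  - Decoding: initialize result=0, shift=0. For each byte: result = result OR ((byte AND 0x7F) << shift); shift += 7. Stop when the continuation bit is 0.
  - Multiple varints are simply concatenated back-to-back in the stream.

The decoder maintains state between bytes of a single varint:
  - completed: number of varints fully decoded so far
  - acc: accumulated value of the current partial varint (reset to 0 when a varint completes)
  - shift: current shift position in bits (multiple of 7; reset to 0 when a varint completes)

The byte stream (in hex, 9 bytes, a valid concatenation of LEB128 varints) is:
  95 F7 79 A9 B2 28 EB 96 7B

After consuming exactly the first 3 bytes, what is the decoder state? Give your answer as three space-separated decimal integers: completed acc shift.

Answer: 1 0 0

Derivation:
byte[0]=0x95 cont=1 payload=0x15: acc |= 21<<0 -> completed=0 acc=21 shift=7
byte[1]=0xF7 cont=1 payload=0x77: acc |= 119<<7 -> completed=0 acc=15253 shift=14
byte[2]=0x79 cont=0 payload=0x79: varint #1 complete (value=1997717); reset -> completed=1 acc=0 shift=0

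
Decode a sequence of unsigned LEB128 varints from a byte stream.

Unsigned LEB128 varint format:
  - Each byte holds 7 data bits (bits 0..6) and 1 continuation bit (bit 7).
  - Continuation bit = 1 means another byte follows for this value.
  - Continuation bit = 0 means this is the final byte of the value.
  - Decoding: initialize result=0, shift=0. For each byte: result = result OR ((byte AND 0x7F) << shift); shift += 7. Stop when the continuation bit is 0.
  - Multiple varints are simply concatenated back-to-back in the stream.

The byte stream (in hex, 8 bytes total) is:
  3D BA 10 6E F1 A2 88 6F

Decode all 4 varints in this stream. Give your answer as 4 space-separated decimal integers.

  byte[0]=0x3D cont=0 payload=0x3D=61: acc |= 61<<0 -> acc=61 shift=7 [end]
Varint 1: bytes[0:1] = 3D -> value 61 (1 byte(s))
  byte[1]=0xBA cont=1 payload=0x3A=58: acc |= 58<<0 -> acc=58 shift=7
  byte[2]=0x10 cont=0 payload=0x10=16: acc |= 16<<7 -> acc=2106 shift=14 [end]
Varint 2: bytes[1:3] = BA 10 -> value 2106 (2 byte(s))
  byte[3]=0x6E cont=0 payload=0x6E=110: acc |= 110<<0 -> acc=110 shift=7 [end]
Varint 3: bytes[3:4] = 6E -> value 110 (1 byte(s))
  byte[4]=0xF1 cont=1 payload=0x71=113: acc |= 113<<0 -> acc=113 shift=7
  byte[5]=0xA2 cont=1 payload=0x22=34: acc |= 34<<7 -> acc=4465 shift=14
  byte[6]=0x88 cont=1 payload=0x08=8: acc |= 8<<14 -> acc=135537 shift=21
  byte[7]=0x6F cont=0 payload=0x6F=111: acc |= 111<<21 -> acc=232919409 shift=28 [end]
Varint 4: bytes[4:8] = F1 A2 88 6F -> value 232919409 (4 byte(s))

Answer: 61 2106 110 232919409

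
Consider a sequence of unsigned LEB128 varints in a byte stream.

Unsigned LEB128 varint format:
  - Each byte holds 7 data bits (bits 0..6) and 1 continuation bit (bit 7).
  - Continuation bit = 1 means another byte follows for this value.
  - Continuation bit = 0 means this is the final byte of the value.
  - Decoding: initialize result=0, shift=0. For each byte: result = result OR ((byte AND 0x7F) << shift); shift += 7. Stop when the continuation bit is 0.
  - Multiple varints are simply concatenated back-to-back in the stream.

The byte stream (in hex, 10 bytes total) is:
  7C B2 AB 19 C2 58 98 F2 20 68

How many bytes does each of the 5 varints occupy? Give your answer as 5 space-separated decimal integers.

  byte[0]=0x7C cont=0 payload=0x7C=124: acc |= 124<<0 -> acc=124 shift=7 [end]
Varint 1: bytes[0:1] = 7C -> value 124 (1 byte(s))
  byte[1]=0xB2 cont=1 payload=0x32=50: acc |= 50<<0 -> acc=50 shift=7
  byte[2]=0xAB cont=1 payload=0x2B=43: acc |= 43<<7 -> acc=5554 shift=14
  byte[3]=0x19 cont=0 payload=0x19=25: acc |= 25<<14 -> acc=415154 shift=21 [end]
Varint 2: bytes[1:4] = B2 AB 19 -> value 415154 (3 byte(s))
  byte[4]=0xC2 cont=1 payload=0x42=66: acc |= 66<<0 -> acc=66 shift=7
  byte[5]=0x58 cont=0 payload=0x58=88: acc |= 88<<7 -> acc=11330 shift=14 [end]
Varint 3: bytes[4:6] = C2 58 -> value 11330 (2 byte(s))
  byte[6]=0x98 cont=1 payload=0x18=24: acc |= 24<<0 -> acc=24 shift=7
  byte[7]=0xF2 cont=1 payload=0x72=114: acc |= 114<<7 -> acc=14616 shift=14
  byte[8]=0x20 cont=0 payload=0x20=32: acc |= 32<<14 -> acc=538904 shift=21 [end]
Varint 4: bytes[6:9] = 98 F2 20 -> value 538904 (3 byte(s))
  byte[9]=0x68 cont=0 payload=0x68=104: acc |= 104<<0 -> acc=104 shift=7 [end]
Varint 5: bytes[9:10] = 68 -> value 104 (1 byte(s))

Answer: 1 3 2 3 1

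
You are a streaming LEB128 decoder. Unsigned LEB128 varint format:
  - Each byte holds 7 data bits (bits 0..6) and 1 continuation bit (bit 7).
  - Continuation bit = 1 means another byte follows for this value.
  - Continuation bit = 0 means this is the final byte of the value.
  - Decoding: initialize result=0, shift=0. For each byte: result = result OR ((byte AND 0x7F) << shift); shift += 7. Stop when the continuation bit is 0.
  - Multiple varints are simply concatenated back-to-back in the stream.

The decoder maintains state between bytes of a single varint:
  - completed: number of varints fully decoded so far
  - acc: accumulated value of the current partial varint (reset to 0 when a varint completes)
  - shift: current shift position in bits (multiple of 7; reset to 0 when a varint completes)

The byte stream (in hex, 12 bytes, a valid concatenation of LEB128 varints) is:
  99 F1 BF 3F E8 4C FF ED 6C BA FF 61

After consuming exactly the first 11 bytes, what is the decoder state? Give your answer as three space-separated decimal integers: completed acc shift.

Answer: 3 16314 14

Derivation:
byte[0]=0x99 cont=1 payload=0x19: acc |= 25<<0 -> completed=0 acc=25 shift=7
byte[1]=0xF1 cont=1 payload=0x71: acc |= 113<<7 -> completed=0 acc=14489 shift=14
byte[2]=0xBF cont=1 payload=0x3F: acc |= 63<<14 -> completed=0 acc=1046681 shift=21
byte[3]=0x3F cont=0 payload=0x3F: varint #1 complete (value=133167257); reset -> completed=1 acc=0 shift=0
byte[4]=0xE8 cont=1 payload=0x68: acc |= 104<<0 -> completed=1 acc=104 shift=7
byte[5]=0x4C cont=0 payload=0x4C: varint #2 complete (value=9832); reset -> completed=2 acc=0 shift=0
byte[6]=0xFF cont=1 payload=0x7F: acc |= 127<<0 -> completed=2 acc=127 shift=7
byte[7]=0xED cont=1 payload=0x6D: acc |= 109<<7 -> completed=2 acc=14079 shift=14
byte[8]=0x6C cont=0 payload=0x6C: varint #3 complete (value=1783551); reset -> completed=3 acc=0 shift=0
byte[9]=0xBA cont=1 payload=0x3A: acc |= 58<<0 -> completed=3 acc=58 shift=7
byte[10]=0xFF cont=1 payload=0x7F: acc |= 127<<7 -> completed=3 acc=16314 shift=14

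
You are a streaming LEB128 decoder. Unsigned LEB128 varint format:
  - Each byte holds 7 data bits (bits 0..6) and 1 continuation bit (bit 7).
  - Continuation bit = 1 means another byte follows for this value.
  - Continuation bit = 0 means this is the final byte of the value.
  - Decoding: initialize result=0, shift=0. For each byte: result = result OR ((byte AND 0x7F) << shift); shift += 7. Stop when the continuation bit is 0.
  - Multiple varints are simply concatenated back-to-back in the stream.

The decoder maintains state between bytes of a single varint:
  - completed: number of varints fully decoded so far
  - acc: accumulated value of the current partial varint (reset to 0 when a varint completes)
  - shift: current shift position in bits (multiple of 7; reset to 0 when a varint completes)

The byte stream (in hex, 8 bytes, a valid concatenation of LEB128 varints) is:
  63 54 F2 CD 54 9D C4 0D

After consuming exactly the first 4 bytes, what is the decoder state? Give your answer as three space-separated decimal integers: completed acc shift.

Answer: 2 9970 14

Derivation:
byte[0]=0x63 cont=0 payload=0x63: varint #1 complete (value=99); reset -> completed=1 acc=0 shift=0
byte[1]=0x54 cont=0 payload=0x54: varint #2 complete (value=84); reset -> completed=2 acc=0 shift=0
byte[2]=0xF2 cont=1 payload=0x72: acc |= 114<<0 -> completed=2 acc=114 shift=7
byte[3]=0xCD cont=1 payload=0x4D: acc |= 77<<7 -> completed=2 acc=9970 shift=14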